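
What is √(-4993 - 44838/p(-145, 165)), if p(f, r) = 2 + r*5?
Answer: I*√3451938523/827 ≈ 71.044*I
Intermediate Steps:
p(f, r) = 2 + 5*r
√(-4993 - 44838/p(-145, 165)) = √(-4993 - 44838/(2 + 5*165)) = √(-4993 - 44838/(2 + 825)) = √(-4993 - 44838/827) = √(-4174049/827) = I*√3451938523/827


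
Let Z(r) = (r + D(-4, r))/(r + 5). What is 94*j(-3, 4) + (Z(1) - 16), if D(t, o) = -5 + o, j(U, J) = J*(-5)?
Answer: -3793/2 ≈ -1896.5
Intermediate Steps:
j(U, J) = -5*J
Z(r) = (-5 + 2*r)/(5 + r) (Z(r) = (r + (-5 + r))/(r + 5) = (-5 + 2*r)/(5 + r))
94*j(-3, 4) + (Z(1) - 16) = 94*(-5*4) + ((-5 + 2*1)/(5 + 1) - 16) = 94*(-20) + ((-5 + 2)/6 - 16) = -1880 + ((⅙)*(-3) - 16) = -1880 + (-½ - 16) = -1880 - 33/2 = -3793/2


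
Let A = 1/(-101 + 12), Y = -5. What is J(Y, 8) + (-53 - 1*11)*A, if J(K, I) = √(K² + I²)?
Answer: 64/89 + √89 ≈ 10.153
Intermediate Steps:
A = -1/89 (A = 1/(-89) = -1/89 ≈ -0.011236)
J(K, I) = √(I² + K²)
J(Y, 8) + (-53 - 1*11)*A = √(8² + (-5)²) + (-53 - 1*11)*(-1/89) = √(64 + 25) + (-53 - 11)*(-1/89) = √89 - 64*(-1/89) = √89 + 64/89 = 64/89 + √89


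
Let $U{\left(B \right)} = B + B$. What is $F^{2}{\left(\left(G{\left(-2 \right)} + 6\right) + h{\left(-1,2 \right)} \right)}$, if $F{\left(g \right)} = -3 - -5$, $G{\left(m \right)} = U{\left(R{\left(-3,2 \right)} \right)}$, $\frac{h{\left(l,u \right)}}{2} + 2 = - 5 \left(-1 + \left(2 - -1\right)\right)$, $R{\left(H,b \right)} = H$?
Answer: $4$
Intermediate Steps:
$U{\left(B \right)} = 2 B$
$h{\left(l,u \right)} = -24$ ($h{\left(l,u \right)} = -4 + 2 \left(- 5 \left(-1 + \left(2 - -1\right)\right)\right) = -4 + 2 \left(- 5 \left(-1 + \left(2 + 1\right)\right)\right) = -4 + 2 \left(- 5 \left(-1 + 3\right)\right) = -4 + 2 \left(\left(-5\right) 2\right) = -4 + 2 \left(-10\right) = -4 - 20 = -24$)
$G{\left(m \right)} = -6$ ($G{\left(m \right)} = 2 \left(-3\right) = -6$)
$F{\left(g \right)} = 2$ ($F{\left(g \right)} = -3 + 5 = 2$)
$F^{2}{\left(\left(G{\left(-2 \right)} + 6\right) + h{\left(-1,2 \right)} \right)} = 2^{2} = 4$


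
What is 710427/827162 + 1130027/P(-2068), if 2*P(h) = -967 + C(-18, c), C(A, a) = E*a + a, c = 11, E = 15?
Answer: -266981262713/93469306 ≈ -2856.4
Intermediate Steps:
C(A, a) = 16*a (C(A, a) = 15*a + a = 16*a)
P(h) = -791/2 (P(h) = (-967 + 16*11)/2 = (-967 + 176)/2 = (½)*(-791) = -791/2)
710427/827162 + 1130027/P(-2068) = 710427/827162 + 1130027/(-791/2) = 710427*(1/827162) + 1130027*(-2/791) = 710427/827162 - 2260054/791 = -266981262713/93469306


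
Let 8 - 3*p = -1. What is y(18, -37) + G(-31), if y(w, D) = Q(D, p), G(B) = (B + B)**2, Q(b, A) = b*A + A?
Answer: 3736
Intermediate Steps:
p = 3 (p = 8/3 - 1/3*(-1) = 8/3 + 1/3 = 3)
Q(b, A) = A + A*b (Q(b, A) = A*b + A = A + A*b)
G(B) = 4*B**2 (G(B) = (2*B)**2 = 4*B**2)
y(w, D) = 3 + 3*D (y(w, D) = 3*(1 + D) = 3 + 3*D)
y(18, -37) + G(-31) = (3 + 3*(-37)) + 4*(-31)**2 = (3 - 111) + 4*961 = -108 + 3844 = 3736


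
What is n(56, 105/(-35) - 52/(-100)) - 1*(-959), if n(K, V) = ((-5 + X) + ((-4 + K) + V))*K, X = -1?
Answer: 84903/25 ≈ 3396.1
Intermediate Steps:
n(K, V) = K*(-10 + K + V) (n(K, V) = ((-5 - 1) + ((-4 + K) + V))*K = (-6 + (-4 + K + V))*K = (-10 + K + V)*K = K*(-10 + K + V))
n(56, 105/(-35) - 52/(-100)) - 1*(-959) = 56*(-10 + 56 + (105/(-35) - 52/(-100))) - 1*(-959) = 56*(-10 + 56 + (105*(-1/35) - 52*(-1/100))) + 959 = 56*(-10 + 56 + (-3 + 13/25)) + 959 = 56*(-10 + 56 - 62/25) + 959 = 56*(1088/25) + 959 = 60928/25 + 959 = 84903/25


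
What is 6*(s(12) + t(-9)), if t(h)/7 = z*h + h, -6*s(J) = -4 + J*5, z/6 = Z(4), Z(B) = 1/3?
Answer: -1190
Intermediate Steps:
Z(B) = ⅓
z = 2 (z = 6*(⅓) = 2)
s(J) = ⅔ - 5*J/6 (s(J) = -(-4 + J*5)/6 = -(-4 + 5*J)/6 = ⅔ - 5*J/6)
t(h) = 21*h (t(h) = 7*(2*h + h) = 7*(3*h) = 21*h)
6*(s(12) + t(-9)) = 6*((⅔ - ⅚*12) + 21*(-9)) = 6*((⅔ - 10) - 189) = 6*(-28/3 - 189) = 6*(-595/3) = -1190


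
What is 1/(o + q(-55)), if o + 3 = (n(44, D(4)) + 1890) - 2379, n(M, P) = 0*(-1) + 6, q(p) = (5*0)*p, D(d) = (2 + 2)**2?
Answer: -1/486 ≈ -0.0020576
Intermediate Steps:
D(d) = 16 (D(d) = 4**2 = 16)
q(p) = 0 (q(p) = 0*p = 0)
n(M, P) = 6 (n(M, P) = 0 + 6 = 6)
o = -486 (o = -3 + ((6 + 1890) - 2379) = -3 + (1896 - 2379) = -3 - 483 = -486)
1/(o + q(-55)) = 1/(-486 + 0) = 1/(-486) = -1/486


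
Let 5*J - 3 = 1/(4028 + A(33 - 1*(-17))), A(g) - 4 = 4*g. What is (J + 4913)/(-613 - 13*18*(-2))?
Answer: -103971777/3068200 ≈ -33.887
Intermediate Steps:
A(g) = 4 + 4*g
J = 12697/21160 (J = 3/5 + 1/(5*(4028 + (4 + 4*(33 - 1*(-17))))) = 3/5 + 1/(5*(4028 + (4 + 4*(33 + 17)))) = 3/5 + 1/(5*(4028 + (4 + 4*50))) = 3/5 + 1/(5*(4028 + (4 + 200))) = 3/5 + 1/(5*(4028 + 204)) = 3/5 + (1/5)/4232 = 3/5 + (1/5)*(1/4232) = 3/5 + 1/21160 = 12697/21160 ≈ 0.60005)
(J + 4913)/(-613 - 13*18*(-2)) = (12697/21160 + 4913)/(-613 - 13*18*(-2)) = 103971777/(21160*(-613 - 234*(-2))) = 103971777/(21160*(-613 + 468)) = (103971777/21160)/(-145) = (103971777/21160)*(-1/145) = -103971777/3068200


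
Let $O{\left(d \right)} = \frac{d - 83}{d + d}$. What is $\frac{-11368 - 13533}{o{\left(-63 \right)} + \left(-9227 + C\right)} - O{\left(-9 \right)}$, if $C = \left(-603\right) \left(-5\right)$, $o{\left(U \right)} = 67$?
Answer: $- \frac{58561}{55305} \approx -1.0589$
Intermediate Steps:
$C = 3015$
$O{\left(d \right)} = \frac{-83 + d}{2 d}$
$\frac{-11368 - 13533}{o{\left(-63 \right)} + \left(-9227 + C\right)} - O{\left(-9 \right)} = \frac{-11368 - 13533}{67 + \left(-9227 + 3015\right)} - \frac{-83 - 9}{2 \left(-9\right)} = - \frac{24901}{67 - 6212} - \frac{1}{2} \left(- \frac{1}{9}\right) \left(-92\right) = - \frac{24901}{-6145} - \frac{46}{9} = \left(-24901\right) \left(- \frac{1}{6145}\right) - \frac{46}{9} = \frac{24901}{6145} - \frac{46}{9} = - \frac{58561}{55305}$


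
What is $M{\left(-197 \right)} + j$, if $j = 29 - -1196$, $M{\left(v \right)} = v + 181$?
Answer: $1209$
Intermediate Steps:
$M{\left(v \right)} = 181 + v$
$j = 1225$ ($j = 29 + 1196 = 1225$)
$M{\left(-197 \right)} + j = \left(181 - 197\right) + 1225 = -16 + 1225 = 1209$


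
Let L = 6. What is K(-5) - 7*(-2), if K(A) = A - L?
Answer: 3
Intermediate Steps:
K(A) = -6 + A (K(A) = A - 1*6 = A - 6 = -6 + A)
K(-5) - 7*(-2) = (-6 - 5) - 7*(-2) = -11 + 14 = 3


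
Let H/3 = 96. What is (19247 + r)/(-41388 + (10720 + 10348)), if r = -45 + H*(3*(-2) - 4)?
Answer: -8161/10160 ≈ -0.80325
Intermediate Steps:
H = 288 (H = 3*96 = 288)
r = -2925 (r = -45 + 288*(3*(-2) - 4) = -45 + 288*(-6 - 4) = -45 + 288*(-10) = -45 - 2880 = -2925)
(19247 + r)/(-41388 + (10720 + 10348)) = (19247 - 2925)/(-41388 + (10720 + 10348)) = 16322/(-41388 + 21068) = 16322/(-20320) = 16322*(-1/20320) = -8161/10160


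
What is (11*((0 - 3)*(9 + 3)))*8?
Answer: -3168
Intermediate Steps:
(11*((0 - 3)*(9 + 3)))*8 = (11*(-3*12))*8 = (11*(-36))*8 = -396*8 = -3168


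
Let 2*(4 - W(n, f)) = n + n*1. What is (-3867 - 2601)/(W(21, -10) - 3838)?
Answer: 2156/1285 ≈ 1.6778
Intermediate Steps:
W(n, f) = 4 - n (W(n, f) = 4 - (n + n*1)/2 = 4 - (n + n)/2 = 4 - n)
(-3867 - 2601)/(W(21, -10) - 3838) = (-3867 - 2601)/((4 - 1*21) - 3838) = -6468/((4 - 21) - 3838) = -6468/(-17 - 3838) = -6468/(-3855) = -6468*(-1/3855) = 2156/1285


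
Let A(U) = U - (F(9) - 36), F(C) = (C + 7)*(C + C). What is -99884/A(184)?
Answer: 24971/17 ≈ 1468.9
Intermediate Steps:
F(C) = 2*C*(7 + C) (F(C) = (7 + C)*(2*C) = 2*C*(7 + C))
A(U) = -252 + U (A(U) = U - (2*9*(7 + 9) - 36) = U - (2*9*16 - 36) = U - (288 - 36) = U - 1*252 = U - 252 = -252 + U)
-99884/A(184) = -99884/(-252 + 184) = -99884/(-68) = -99884*(-1/68) = 24971/17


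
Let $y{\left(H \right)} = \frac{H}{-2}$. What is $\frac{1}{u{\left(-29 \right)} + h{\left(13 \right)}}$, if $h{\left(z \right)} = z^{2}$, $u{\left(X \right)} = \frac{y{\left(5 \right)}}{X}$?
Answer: $\frac{58}{9807} \approx 0.0059141$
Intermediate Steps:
$y{\left(H \right)} = - \frac{H}{2}$ ($y{\left(H \right)} = H \left(- \frac{1}{2}\right) = - \frac{H}{2}$)
$u{\left(X \right)} = - \frac{5}{2 X}$ ($u{\left(X \right)} = \frac{\left(- \frac{1}{2}\right) 5}{X} = - \frac{5}{2 X}$)
$\frac{1}{u{\left(-29 \right)} + h{\left(13 \right)}} = \frac{1}{- \frac{5}{2 \left(-29\right)} + 13^{2}} = \frac{1}{\left(- \frac{5}{2}\right) \left(- \frac{1}{29}\right) + 169} = \frac{1}{\frac{5}{58} + 169} = \frac{1}{\frac{9807}{58}} = \frac{58}{9807}$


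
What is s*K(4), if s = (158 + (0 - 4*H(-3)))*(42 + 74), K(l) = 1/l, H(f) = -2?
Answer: 4814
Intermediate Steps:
K(l) = 1/l
s = 19256 (s = (158 + (0 - 4*(-2)))*(42 + 74) = (158 + (0 + 8))*116 = (158 + 8)*116 = 166*116 = 19256)
s*K(4) = 19256/4 = 19256*(¼) = 4814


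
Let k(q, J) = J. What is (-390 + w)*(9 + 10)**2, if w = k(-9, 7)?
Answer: -138263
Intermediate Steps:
w = 7
(-390 + w)*(9 + 10)**2 = (-390 + 7)*(9 + 10)**2 = -383*19**2 = -383*361 = -138263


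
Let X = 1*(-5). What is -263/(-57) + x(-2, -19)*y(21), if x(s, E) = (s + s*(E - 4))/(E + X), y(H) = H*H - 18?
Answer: -87881/114 ≈ -770.89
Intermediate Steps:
y(H) = -18 + H**2 (y(H) = H**2 - 18 = -18 + H**2)
X = -5
x(s, E) = (s + s*(-4 + E))/(-5 + E) (x(s, E) = (s + s*(E - 4))/(E - 5) = (s + s*(-4 + E))/(-5 + E))
-263/(-57) + x(-2, -19)*y(21) = -263/(-57) + (-2*(-3 - 19)/(-5 - 19))*(-18 + 21**2) = -263*(-1/57) + (-2*(-22)/(-24))*(-18 + 441) = 263/57 - 2*(-1/24)*(-22)*423 = 263/57 - 11/6*423 = 263/57 - 1551/2 = -87881/114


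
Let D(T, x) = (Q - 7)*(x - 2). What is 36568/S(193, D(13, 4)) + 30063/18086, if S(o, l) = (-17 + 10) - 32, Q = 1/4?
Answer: -660196391/705354 ≈ -935.98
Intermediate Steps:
Q = 1/4 ≈ 0.25000
D(T, x) = 27/2 - 27*x/4 (D(T, x) = (1/4 - 7)*(x - 2) = -27*(-2 + x)/4 = 27/2 - 27*x/4)
S(o, l) = -39 (S(o, l) = -7 - 32 = -39)
36568/S(193, D(13, 4)) + 30063/18086 = 36568/(-39) + 30063/18086 = 36568*(-1/39) + 30063*(1/18086) = -36568/39 + 30063/18086 = -660196391/705354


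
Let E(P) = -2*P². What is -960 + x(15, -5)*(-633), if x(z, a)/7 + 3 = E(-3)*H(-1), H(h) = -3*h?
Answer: 251607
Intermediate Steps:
x(z, a) = -399 (x(z, a) = -21 + 7*((-2*(-3)²)*(-3*(-1))) = -21 + 7*(-2*9*3) = -21 + 7*(-18*3) = -21 + 7*(-54) = -21 - 378 = -399)
-960 + x(15, -5)*(-633) = -960 - 399*(-633) = -960 + 252567 = 251607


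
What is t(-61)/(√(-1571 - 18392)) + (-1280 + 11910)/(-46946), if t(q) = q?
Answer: -5315/23473 + 61*I*√19963/19963 ≈ -0.22643 + 0.43173*I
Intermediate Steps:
t(-61)/(√(-1571 - 18392)) + (-1280 + 11910)/(-46946) = -61/√(-1571 - 18392) + (-1280 + 11910)/(-46946) = -61*(-I*√19963/19963) + 10630*(-1/46946) = -61*(-I*√19963/19963) - 5315/23473 = -(-61)*I*√19963/19963 - 5315/23473 = 61*I*√19963/19963 - 5315/23473 = -5315/23473 + 61*I*√19963/19963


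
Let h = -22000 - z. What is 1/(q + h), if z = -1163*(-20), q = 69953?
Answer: 1/24693 ≈ 4.0497e-5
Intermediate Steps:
z = 23260
h = -45260 (h = -22000 - 1*23260 = -22000 - 23260 = -45260)
1/(q + h) = 1/(69953 - 45260) = 1/24693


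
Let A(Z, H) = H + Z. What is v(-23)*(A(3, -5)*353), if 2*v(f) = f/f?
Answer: -353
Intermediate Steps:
v(f) = ½ (v(f) = (f/f)/2 = (½)*1 = ½)
v(-23)*(A(3, -5)*353) = ((-5 + 3)*353)/2 = (-2*353)/2 = (½)*(-706) = -353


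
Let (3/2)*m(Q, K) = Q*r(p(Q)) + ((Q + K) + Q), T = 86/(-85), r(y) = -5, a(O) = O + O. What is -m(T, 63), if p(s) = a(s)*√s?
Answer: -3742/85 ≈ -44.024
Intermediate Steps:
a(O) = 2*O
p(s) = 2*s^(3/2) (p(s) = (2*s)*√s = 2*s^(3/2))
T = -86/85 (T = 86*(-1/85) = -86/85 ≈ -1.0118)
m(Q, K) = -2*Q + 2*K/3 (m(Q, K) = 2*(Q*(-5) + ((Q + K) + Q))/3 = 2*(-5*Q + ((K + Q) + Q))/3 = 2*(-5*Q + (K + 2*Q))/3 = 2*(K - 3*Q)/3 = -2*Q + 2*K/3)
-m(T, 63) = -(-2*(-86/85) + (⅔)*63) = -(172/85 + 42) = -1*3742/85 = -3742/85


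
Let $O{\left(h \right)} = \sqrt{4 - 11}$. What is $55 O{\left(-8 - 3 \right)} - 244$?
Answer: $-244 + 55 i \sqrt{7} \approx -244.0 + 145.52 i$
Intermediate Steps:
$O{\left(h \right)} = i \sqrt{7}$ ($O{\left(h \right)} = \sqrt{-7} = i \sqrt{7}$)
$55 O{\left(-8 - 3 \right)} - 244 = 55 i \sqrt{7} - 244 = -244 + 55 i \sqrt{7}$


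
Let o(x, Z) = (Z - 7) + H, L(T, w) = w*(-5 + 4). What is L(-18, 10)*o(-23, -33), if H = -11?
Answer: 510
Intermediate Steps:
L(T, w) = -w (L(T, w) = w*(-1) = -w)
o(x, Z) = -18 + Z (o(x, Z) = (Z - 7) - 11 = (-7 + Z) - 11 = -18 + Z)
L(-18, 10)*o(-23, -33) = (-1*10)*(-18 - 33) = -10*(-51) = 510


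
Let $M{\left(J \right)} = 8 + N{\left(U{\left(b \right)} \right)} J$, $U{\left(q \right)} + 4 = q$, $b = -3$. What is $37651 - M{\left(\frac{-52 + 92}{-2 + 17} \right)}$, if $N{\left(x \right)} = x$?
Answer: $\frac{112985}{3} \approx 37662.0$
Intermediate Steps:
$U{\left(q \right)} = -4 + q$
$M{\left(J \right)} = 8 - 7 J$ ($M{\left(J \right)} = 8 + \left(-4 - 3\right) J = 8 - 7 J$)
$37651 - M{\left(\frac{-52 + 92}{-2 + 17} \right)} = 37651 - \left(8 - 7 \frac{-52 + 92}{-2 + 17}\right) = 37651 - \left(8 - 7 \cdot \frac{40}{15}\right) = 37651 - \left(8 - 7 \cdot 40 \cdot \frac{1}{15}\right) = 37651 - \left(8 - \frac{56}{3}\right) = 37651 - - \frac{32}{3} = 37651 + \frac{32}{3} = \frac{112985}{3}$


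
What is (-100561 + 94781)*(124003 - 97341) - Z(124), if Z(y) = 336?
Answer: -154106696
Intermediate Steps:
(-100561 + 94781)*(124003 - 97341) - Z(124) = (-100561 + 94781)*(124003 - 97341) - 1*336 = -5780*26662 - 336 = -154106360 - 336 = -154106696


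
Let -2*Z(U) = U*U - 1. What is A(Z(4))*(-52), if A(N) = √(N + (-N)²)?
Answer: -26*√195 ≈ -363.07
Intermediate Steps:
Z(U) = ½ - U²/2 (Z(U) = -(U*U - 1)/2 = -(U² - 1)/2 = -(-1 + U²)/2 = ½ - U²/2)
A(N) = √(N + N²)
A(Z(4))*(-52) = √((½ - ½*4²)*(1 + (½ - ½*4²)))*(-52) = √((½ - ½*16)*(1 + (½ - ½*16)))*(-52) = √((½ - 8)*(1 + (½ - 8)))*(-52) = √(-15*(1 - 15/2)/2)*(-52) = √(-15/2*(-13/2))*(-52) = √(195/4)*(-52) = (√195/2)*(-52) = -26*√195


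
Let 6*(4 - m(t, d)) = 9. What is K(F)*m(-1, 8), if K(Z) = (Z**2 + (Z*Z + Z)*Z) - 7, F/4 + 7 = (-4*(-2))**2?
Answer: 59781565/2 ≈ 2.9891e+7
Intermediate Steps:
m(t, d) = 5/2 (m(t, d) = 4 - 1/6*9 = 4 - 3/2 = 5/2)
F = 228 (F = -28 + 4*(-4*(-2))**2 = -28 + 4*8**2 = -28 + 4*64 = -28 + 256 = 228)
K(Z) = -7 + Z**2 + Z*(Z + Z**2) (K(Z) = (Z**2 + (Z**2 + Z)*Z) - 7 = (Z**2 + (Z + Z**2)*Z) - 7 = (Z**2 + Z*(Z + Z**2)) - 7 = -7 + Z**2 + Z*(Z + Z**2))
K(F)*m(-1, 8) = (-7 + 228**3 + 2*228**2)*(5/2) = (-7 + 11852352 + 2*51984)*(5/2) = (-7 + 11852352 + 103968)*(5/2) = 11956313*(5/2) = 59781565/2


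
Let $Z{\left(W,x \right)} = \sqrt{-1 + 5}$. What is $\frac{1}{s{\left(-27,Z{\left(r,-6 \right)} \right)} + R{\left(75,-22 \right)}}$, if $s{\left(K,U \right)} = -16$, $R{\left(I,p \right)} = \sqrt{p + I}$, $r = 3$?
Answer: $- \frac{16}{203} - \frac{\sqrt{53}}{203} \approx -0.11468$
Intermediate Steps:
$R{\left(I,p \right)} = \sqrt{I + p}$
$Z{\left(W,x \right)} = 2$ ($Z{\left(W,x \right)} = \sqrt{4} = 2$)
$\frac{1}{s{\left(-27,Z{\left(r,-6 \right)} \right)} + R{\left(75,-22 \right)}} = \frac{1}{-16 + \sqrt{75 - 22}} = \frac{1}{-16 + \sqrt{53}}$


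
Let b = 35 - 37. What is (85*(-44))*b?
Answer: 7480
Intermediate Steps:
b = -2
(85*(-44))*b = (85*(-44))*(-2) = -3740*(-2) = 7480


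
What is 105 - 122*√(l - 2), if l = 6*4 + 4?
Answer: 105 - 122*√26 ≈ -517.08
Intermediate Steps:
l = 28 (l = 24 + 4 = 28)
105 - 122*√(l - 2) = 105 - 122*√(28 - 2) = 105 - 122*√26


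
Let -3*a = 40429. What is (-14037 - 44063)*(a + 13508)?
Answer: -5519500/3 ≈ -1.8398e+6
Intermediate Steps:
a = -40429/3 (a = -⅓*40429 = -40429/3 ≈ -13476.)
(-14037 - 44063)*(a + 13508) = (-14037 - 44063)*(-40429/3 + 13508) = -58100*95/3 = -5519500/3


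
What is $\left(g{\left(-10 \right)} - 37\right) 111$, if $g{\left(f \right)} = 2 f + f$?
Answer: $-7437$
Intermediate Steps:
$g{\left(f \right)} = 3 f$
$\left(g{\left(-10 \right)} - 37\right) 111 = \left(3 \left(-10\right) - 37\right) 111 = \left(-30 - 37\right) 111 = \left(-67\right) 111 = -7437$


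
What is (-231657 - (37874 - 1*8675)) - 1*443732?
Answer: -704588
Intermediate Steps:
(-231657 - (37874 - 1*8675)) - 1*443732 = (-231657 - (37874 - 8675)) - 443732 = (-231657 - 1*29199) - 443732 = (-231657 - 29199) - 443732 = -260856 - 443732 = -704588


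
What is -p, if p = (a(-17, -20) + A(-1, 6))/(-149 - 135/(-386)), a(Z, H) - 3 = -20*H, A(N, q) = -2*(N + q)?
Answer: 151698/57379 ≈ 2.6438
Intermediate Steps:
A(N, q) = -2*N - 2*q
a(Z, H) = 3 - 20*H
p = -151698/57379 (p = ((3 - 20*(-20)) + (-2*(-1) - 2*6))/(-149 - 135/(-386)) = ((3 + 400) + (2 - 12))/(-149 - 135*(-1/386)) = (403 - 10)/(-149 + 135/386) = 393/(-57379/386) = 393*(-386/57379) = -151698/57379 ≈ -2.6438)
-p = -1*(-151698/57379) = 151698/57379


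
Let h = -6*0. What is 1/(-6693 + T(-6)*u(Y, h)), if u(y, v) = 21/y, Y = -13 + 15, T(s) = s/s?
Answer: -2/13365 ≈ -0.00014964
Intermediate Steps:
T(s) = 1
h = 0
Y = 2
1/(-6693 + T(-6)*u(Y, h)) = 1/(-6693 + 1*(21/2)) = 1/(-6693 + 21/2) = 1/(-13365/2) = -2/13365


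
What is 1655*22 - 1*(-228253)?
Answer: 264663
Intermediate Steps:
1655*22 - 1*(-228253) = 36410 + 228253 = 264663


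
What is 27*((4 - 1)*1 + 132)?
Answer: 3645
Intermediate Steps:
27*((4 - 1)*1 + 132) = 27*(3*1 + 132) = 27*(3 + 132) = 27*135 = 3645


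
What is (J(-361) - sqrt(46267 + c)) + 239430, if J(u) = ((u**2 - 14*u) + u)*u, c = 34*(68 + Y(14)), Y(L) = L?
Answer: -48500624 - sqrt(49055) ≈ -4.8501e+7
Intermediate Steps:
c = 2788 (c = 34*(68 + 14) = 34*82 = 2788)
J(u) = u*(u**2 - 13*u) (J(u) = (u**2 - 13*u)*u = u*(u**2 - 13*u))
(J(-361) - sqrt(46267 + c)) + 239430 = ((-361)**2*(-13 - 361) - sqrt(46267 + 2788)) + 239430 = (130321*(-374) - sqrt(49055)) + 239430 = (-48740054 - sqrt(49055)) + 239430 = -48500624 - sqrt(49055)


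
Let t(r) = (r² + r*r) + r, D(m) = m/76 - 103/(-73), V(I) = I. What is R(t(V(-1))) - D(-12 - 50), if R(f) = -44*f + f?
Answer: -120933/2774 ≈ -43.595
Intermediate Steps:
D(m) = 103/73 + m/76 (D(m) = m*(1/76) - 103*(-1/73) = m/76 + 103/73 = 103/73 + m/76)
t(r) = r + 2*r² (t(r) = (r² + r²) + r = 2*r² + r = r + 2*r²)
R(f) = -43*f
R(t(V(-1))) - D(-12 - 50) = -(-43)*(1 + 2*(-1)) - (103/73 + (-12 - 50)/76) = -(-43)*(1 - 2) - (103/73 + (1/76)*(-62)) = -(-43)*(-1) - (103/73 - 31/38) = -43*1 - 1*1651/2774 = -43 - 1651/2774 = -120933/2774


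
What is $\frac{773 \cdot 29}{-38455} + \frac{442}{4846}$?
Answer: $- \frac{45817836}{93176465} \approx -0.49173$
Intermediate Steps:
$\frac{773 \cdot 29}{-38455} + \frac{442}{4846} = 22417 \left(- \frac{1}{38455}\right) + 442 \cdot \frac{1}{4846} = - \frac{22417}{38455} + \frac{221}{2423} = - \frac{45817836}{93176465}$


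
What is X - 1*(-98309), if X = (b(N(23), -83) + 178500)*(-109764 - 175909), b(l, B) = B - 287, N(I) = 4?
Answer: -50886833181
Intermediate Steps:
b(l, B) = -287 + B
X = -50886931490 (X = ((-287 - 83) + 178500)*(-109764 - 175909) = (-370 + 178500)*(-285673) = 178130*(-285673) = -50886931490)
X - 1*(-98309) = -50886931490 - 1*(-98309) = -50886931490 + 98309 = -50886833181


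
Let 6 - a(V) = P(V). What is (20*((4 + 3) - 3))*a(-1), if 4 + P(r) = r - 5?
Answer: 1280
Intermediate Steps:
P(r) = -9 + r (P(r) = -4 + (r - 5) = -4 + (-5 + r) = -9 + r)
a(V) = 15 - V (a(V) = 6 - (-9 + V) = 6 + (9 - V) = 15 - V)
(20*((4 + 3) - 3))*a(-1) = (20*((4 + 3) - 3))*(15 - 1*(-1)) = (20*(7 - 3))*(15 + 1) = (20*4)*16 = 80*16 = 1280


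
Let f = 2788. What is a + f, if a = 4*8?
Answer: 2820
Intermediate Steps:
a = 32
a + f = 32 + 2788 = 2820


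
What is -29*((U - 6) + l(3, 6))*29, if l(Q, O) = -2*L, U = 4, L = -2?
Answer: -1682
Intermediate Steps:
l(Q, O) = 4 (l(Q, O) = -2*(-2) = 4)
-29*((U - 6) + l(3, 6))*29 = -29*((4 - 6) + 4)*29 = -29*(-2 + 4)*29 = -29*2*29 = -58*29 = -1682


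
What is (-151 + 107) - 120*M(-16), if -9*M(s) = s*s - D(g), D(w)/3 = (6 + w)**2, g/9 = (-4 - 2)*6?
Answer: -12124772/3 ≈ -4.0416e+6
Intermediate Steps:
g = -324 (g = 9*((-4 - 2)*6) = 9*(-6*6) = 9*(-36) = -324)
D(w) = 3*(6 + w)**2
M(s) = 33708 - s**2/9 (M(s) = -(s*s - 3*(6 - 324)**2)/9 = -(s**2 - 3*(-318)**2)/9 = -(s**2 - 3*101124)/9 = -(s**2 - 1*303372)/9 = -(s**2 - 303372)/9 = -(-303372 + s**2)/9 = 33708 - s**2/9)
(-151 + 107) - 120*M(-16) = (-151 + 107) - 120*(33708 - 1/9*(-16)**2) = -44 - 120*(33708 - 1/9*256) = -44 - 120*(33708 - 256/9) = -44 - 120*303116/9 = -44 - 12124640/3 = -12124772/3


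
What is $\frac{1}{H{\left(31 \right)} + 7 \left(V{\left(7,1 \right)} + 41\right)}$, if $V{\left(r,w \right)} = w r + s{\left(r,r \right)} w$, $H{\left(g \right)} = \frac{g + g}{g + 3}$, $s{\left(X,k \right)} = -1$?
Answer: $\frac{17}{5624} \approx 0.0030228$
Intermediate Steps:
$H{\left(g \right)} = \frac{2 g}{3 + g}$
$V{\left(r,w \right)} = - w + r w$ ($V{\left(r,w \right)} = w r - w = r w - w = - w + r w$)
$\frac{1}{H{\left(31 \right)} + 7 \left(V{\left(7,1 \right)} + 41\right)} = \frac{1}{2 \cdot 31 \frac{1}{3 + 31} + 7 \left(1 \left(-1 + 7\right) + 41\right)} = \frac{1}{2 \cdot 31 \cdot \frac{1}{34} + 7 \left(1 \cdot 6 + 41\right)} = \frac{1}{2 \cdot 31 \cdot \frac{1}{34} + 7 \left(6 + 41\right)} = \frac{1}{\frac{31}{17} + 7 \cdot 47} = \frac{1}{\frac{31}{17} + 329} = \frac{1}{\frac{5624}{17}} = \frac{17}{5624}$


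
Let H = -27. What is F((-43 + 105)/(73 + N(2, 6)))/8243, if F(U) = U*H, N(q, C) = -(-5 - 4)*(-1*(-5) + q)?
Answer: -837/560524 ≈ -0.0014932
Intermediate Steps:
N(q, C) = 45 + 9*q (N(q, C) = -(-9)*(5 + q) = -(-45 - 9*q) = 45 + 9*q)
F(U) = -27*U (F(U) = U*(-27) = -27*U)
F((-43 + 105)/(73 + N(2, 6)))/8243 = -27*(-43 + 105)/(73 + (45 + 9*2))/8243 = -1674/(73 + (45 + 18))*(1/8243) = -1674/(73 + 63)*(1/8243) = -1674/136*(1/8243) = -27*31/68*(1/8243) = -837/68*1/8243 = -837/560524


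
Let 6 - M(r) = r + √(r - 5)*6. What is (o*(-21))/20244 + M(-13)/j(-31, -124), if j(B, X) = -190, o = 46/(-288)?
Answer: -69293/694080 + 9*I*√2/95 ≈ -0.099834 + 0.13398*I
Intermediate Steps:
o = -23/144 (o = 46*(-1/288) = -23/144 ≈ -0.15972)
M(r) = 6 - r - 6*√(-5 + r) (M(r) = 6 - (r + √(r - 5)*6) = 6 - (r + √(-5 + r)*6) = 6 - (r + 6*√(-5 + r)) = 6 + (-r - 6*√(-5 + r)) = 6 - r - 6*√(-5 + r))
(o*(-21))/20244 + M(-13)/j(-31, -124) = -23/144*(-21)/20244 + (6 - 1*(-13) - 6*√(-5 - 13))/(-190) = (161/48)*(1/20244) + (6 + 13 - 18*I*√2)*(-1/190) = 23/138816 + (6 + 13 - 18*I*√2)*(-1/190) = 23/138816 + (19 - 18*I*√2)*(-1/190) = 23/138816 + (-⅒ + 9*I*√2/95) = -69293/694080 + 9*I*√2/95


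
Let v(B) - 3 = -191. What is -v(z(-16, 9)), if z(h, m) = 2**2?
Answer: 188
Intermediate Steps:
z(h, m) = 4
v(B) = -188 (v(B) = 3 - 191 = -188)
-v(z(-16, 9)) = -1*(-188) = 188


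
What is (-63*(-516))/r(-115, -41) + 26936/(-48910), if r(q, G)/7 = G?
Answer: -114121208/1002655 ≈ -113.82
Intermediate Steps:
r(q, G) = 7*G
(-63*(-516))/r(-115, -41) + 26936/(-48910) = (-63*(-516))/((7*(-41))) + 26936/(-48910) = 32508/(-287) + 26936*(-1/48910) = 32508*(-1/287) - 13468/24455 = -4644/41 - 13468/24455 = -114121208/1002655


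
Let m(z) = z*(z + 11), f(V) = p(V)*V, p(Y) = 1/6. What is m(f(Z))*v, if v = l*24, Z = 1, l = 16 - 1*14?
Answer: 268/3 ≈ 89.333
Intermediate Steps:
l = 2 (l = 16 - 14 = 2)
p(Y) = ⅙
f(V) = V/6
m(z) = z*(11 + z)
v = 48 (v = 2*24 = 48)
m(f(Z))*v = (((⅙)*1)*(11 + (⅙)*1))*48 = ((11 + ⅙)/6)*48 = ((⅙)*(67/6))*48 = (67/36)*48 = 268/3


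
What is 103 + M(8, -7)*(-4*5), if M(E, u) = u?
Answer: 243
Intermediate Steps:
103 + M(8, -7)*(-4*5) = 103 - (-28)*5 = 103 - 7*(-20) = 103 + 140 = 243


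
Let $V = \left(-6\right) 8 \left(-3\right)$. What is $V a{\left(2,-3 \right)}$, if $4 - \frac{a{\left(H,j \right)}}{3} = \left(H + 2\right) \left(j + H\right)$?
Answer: $3456$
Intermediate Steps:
$a{\left(H,j \right)} = 12 - 3 \left(2 + H\right) \left(H + j\right)$ ($a{\left(H,j \right)} = 12 - 3 \left(H + 2\right) \left(j + H\right) = 12 - 3 \left(2 + H\right) \left(H + j\right)$)
$V = 144$ ($V = \left(-48\right) \left(-3\right) = 144$)
$V a{\left(2,-3 \right)} = 144 \left(12 - 12 - -18 - 3 \cdot 2^{2} - 6 \left(-3\right)\right) = 144 \left(12 - 12 + 18 - 12 + 18\right) = 144 \cdot 24 = 3456$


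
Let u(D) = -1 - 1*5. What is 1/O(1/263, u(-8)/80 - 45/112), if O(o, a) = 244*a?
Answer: -140/16287 ≈ -0.0085958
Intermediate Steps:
u(D) = -6 (u(D) = -1 - 5 = -6)
1/O(1/263, u(-8)/80 - 45/112) = 1/(244*(-6/80 - 45/112)) = 1/(244*(-6*1/80 - 45*1/112)) = 1/(244*(-3/40 - 45/112)) = 1/(244*(-267/560)) = 1/(-16287/140) = -140/16287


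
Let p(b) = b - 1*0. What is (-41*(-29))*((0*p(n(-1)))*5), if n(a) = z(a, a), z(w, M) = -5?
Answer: 0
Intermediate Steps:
n(a) = -5
p(b) = b (p(b) = b + 0 = b)
(-41*(-29))*((0*p(n(-1)))*5) = (-41*(-29))*((0*(-5))*5) = 1189*(0*5) = 1189*0 = 0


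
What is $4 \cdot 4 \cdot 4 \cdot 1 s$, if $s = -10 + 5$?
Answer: $-320$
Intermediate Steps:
$s = -5$
$4 \cdot 4 \cdot 4 \cdot 1 s = 4 \cdot 4 \cdot 4 \cdot 1 \left(-5\right) = 4 \cdot 16 \cdot 1 \left(-5\right) = 4 \cdot 16 \left(-5\right) = 64 \left(-5\right) = -320$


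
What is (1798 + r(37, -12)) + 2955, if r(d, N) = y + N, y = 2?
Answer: 4743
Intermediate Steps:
r(d, N) = 2 + N
(1798 + r(37, -12)) + 2955 = (1798 + (2 - 12)) + 2955 = (1798 - 10) + 2955 = 1788 + 2955 = 4743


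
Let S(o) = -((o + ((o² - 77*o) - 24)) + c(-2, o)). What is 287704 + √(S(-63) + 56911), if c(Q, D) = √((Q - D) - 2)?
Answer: 287704 + √(48178 - √59) ≈ 2.8792e+5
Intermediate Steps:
c(Q, D) = √(-2 + Q - D)
S(o) = 24 - o² - √(-4 - o) + 76*o (S(o) = -((o + ((o² - 77*o) - 24)) + √(-2 - 2 - o)) = -((o + (-24 + o² - 77*o)) + √(-4 - o)) = -((-24 + o² - 76*o) + √(-4 - o)) = -(-24 + o² + √(-4 - o) - 76*o) = 24 - o² - √(-4 - o) + 76*o)
287704 + √(S(-63) + 56911) = 287704 + √((24 - 1*(-63)² - √(-4 - 1*(-63)) + 76*(-63)) + 56911) = 287704 + √((24 - 1*3969 - √(-4 + 63) - 4788) + 56911) = 287704 + √((24 - 3969 - √59 - 4788) + 56911) = 287704 + √((-8733 - √59) + 56911) = 287704 + √(48178 - √59)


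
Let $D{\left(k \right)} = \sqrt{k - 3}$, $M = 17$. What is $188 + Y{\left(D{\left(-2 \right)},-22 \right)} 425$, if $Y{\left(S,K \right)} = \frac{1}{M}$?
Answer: $213$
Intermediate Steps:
$D{\left(k \right)} = \sqrt{-3 + k}$
$Y{\left(S,K \right)} = \frac{1}{17}$
$188 + Y{\left(D{\left(-2 \right)},-22 \right)} 425 = 188 + \frac{1}{17} \cdot 425 = 188 + 25 = 213$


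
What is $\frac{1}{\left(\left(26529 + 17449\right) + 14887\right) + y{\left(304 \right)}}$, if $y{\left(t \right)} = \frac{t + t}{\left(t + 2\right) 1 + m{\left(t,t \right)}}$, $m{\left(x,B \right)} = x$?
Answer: $\frac{305}{17954129} \approx 1.6988 \cdot 10^{-5}$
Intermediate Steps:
$y{\left(t \right)} = \frac{2 t}{2 + 2 t}$ ($y{\left(t \right)} = \frac{t + t}{\left(t + 2\right) 1 + t} = \frac{2 t}{\left(2 + t\right) 1 + t} = \frac{2 t}{\left(2 + t\right) + t} = \frac{2 t}{2 + 2 t}$)
$\frac{1}{\left(\left(26529 + 17449\right) + 14887\right) + y{\left(304 \right)}} = \frac{1}{\left(\left(26529 + 17449\right) + 14887\right) + \frac{304}{1 + 304}} = \frac{1}{\left(43978 + 14887\right) + \frac{304}{305}} = \frac{1}{58865 + 304 \cdot \frac{1}{305}} = \frac{1}{58865 + \frac{304}{305}} = \frac{1}{\frac{17954129}{305}} = \frac{305}{17954129}$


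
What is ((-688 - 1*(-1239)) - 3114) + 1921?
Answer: -642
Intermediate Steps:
((-688 - 1*(-1239)) - 3114) + 1921 = ((-688 + 1239) - 3114) + 1921 = (551 - 3114) + 1921 = -2563 + 1921 = -642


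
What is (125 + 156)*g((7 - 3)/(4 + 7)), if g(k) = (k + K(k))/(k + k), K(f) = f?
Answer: 281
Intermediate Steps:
g(k) = 1 (g(k) = (k + k)/(k + k) = (2*k)/((2*k)) = (2*k)*(1/(2*k)) = 1)
(125 + 156)*g((7 - 3)/(4 + 7)) = (125 + 156)*1 = 281*1 = 281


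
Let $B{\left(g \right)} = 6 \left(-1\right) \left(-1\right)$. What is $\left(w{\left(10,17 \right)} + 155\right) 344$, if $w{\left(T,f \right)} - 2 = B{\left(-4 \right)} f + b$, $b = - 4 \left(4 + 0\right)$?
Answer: $83592$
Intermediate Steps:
$b = -16$ ($b = \left(-4\right) 4 = -16$)
$B{\left(g \right)} = 6$ ($B{\left(g \right)} = \left(-6\right) \left(-1\right) = 6$)
$w{\left(T,f \right)} = -14 + 6 f$ ($w{\left(T,f \right)} = 2 + \left(6 f - 16\right) = 2 + \left(-16 + 6 f\right) = -14 + 6 f$)
$\left(w{\left(10,17 \right)} + 155\right) 344 = \left(\left(-14 + 6 \cdot 17\right) + 155\right) 344 = \left(\left(-14 + 102\right) + 155\right) 344 = \left(88 + 155\right) 344 = 243 \cdot 344 = 83592$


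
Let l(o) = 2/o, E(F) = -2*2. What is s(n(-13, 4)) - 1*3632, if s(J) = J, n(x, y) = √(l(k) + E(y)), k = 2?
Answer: -3632 + I*√3 ≈ -3632.0 + 1.732*I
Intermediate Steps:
E(F) = -4
n(x, y) = I*√3 (n(x, y) = √(2/2 - 4) = √(2*(½) - 4) = √(1 - 4) = √(-3) = I*√3)
s(n(-13, 4)) - 1*3632 = I*√3 - 1*3632 = I*√3 - 3632 = -3632 + I*√3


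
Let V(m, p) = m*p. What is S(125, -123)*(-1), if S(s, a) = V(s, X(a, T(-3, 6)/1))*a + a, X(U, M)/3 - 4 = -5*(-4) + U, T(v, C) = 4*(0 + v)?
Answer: -4566252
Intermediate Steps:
T(v, C) = 4*v
X(U, M) = 72 + 3*U (X(U, M) = 12 + 3*(-5*(-4) + U) = 12 + 3*(20 + U) = 12 + (60 + 3*U) = 72 + 3*U)
S(s, a) = a + a*s*(72 + 3*a) (S(s, a) = (s*(72 + 3*a))*a + a = a*s*(72 + 3*a) + a = a + a*s*(72 + 3*a))
S(125, -123)*(-1) = -123*(1 + 3*125*(24 - 123))*(-1) = -123*(1 + 3*125*(-99))*(-1) = -123*(1 - 37125)*(-1) = -123*(-37124)*(-1) = 4566252*(-1) = -4566252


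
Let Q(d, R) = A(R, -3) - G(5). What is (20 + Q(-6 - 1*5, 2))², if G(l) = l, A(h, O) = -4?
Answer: 121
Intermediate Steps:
Q(d, R) = -9 (Q(d, R) = -4 - 1*5 = -4 - 5 = -9)
(20 + Q(-6 - 1*5, 2))² = (20 - 9)² = 11² = 121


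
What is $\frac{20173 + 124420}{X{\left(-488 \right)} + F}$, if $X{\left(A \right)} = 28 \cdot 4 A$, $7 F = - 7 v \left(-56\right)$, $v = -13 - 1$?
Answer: $- \frac{144593}{55440} \approx -2.6081$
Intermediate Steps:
$v = -14$
$F = -784$ ($F = \frac{\left(-7\right) \left(-14\right) \left(-56\right)}{7} = \frac{98 \left(-56\right)}{7} = \frac{1}{7} \left(-5488\right) = -784$)
$X{\left(A \right)} = 112 A$
$\frac{20173 + 124420}{X{\left(-488 \right)} + F} = \frac{20173 + 124420}{112 \left(-488\right) - 784} = \frac{144593}{-54656 - 784} = \frac{144593}{-55440} = 144593 \left(- \frac{1}{55440}\right) = - \frac{144593}{55440}$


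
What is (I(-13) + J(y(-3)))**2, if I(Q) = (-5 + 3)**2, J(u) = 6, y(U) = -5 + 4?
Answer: 100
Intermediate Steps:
y(U) = -1
I(Q) = 4 (I(Q) = (-2)**2 = 4)
(I(-13) + J(y(-3)))**2 = (4 + 6)**2 = 10**2 = 100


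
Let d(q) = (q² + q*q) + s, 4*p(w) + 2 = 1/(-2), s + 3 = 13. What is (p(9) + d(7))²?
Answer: 737881/64 ≈ 11529.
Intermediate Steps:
s = 10 (s = -3 + 13 = 10)
p(w) = -5/8 (p(w) = -½ + (¼)/(-2) = -½ + (¼)*(-½) = -½ - ⅛ = -5/8)
d(q) = 10 + 2*q² (d(q) = (q² + q*q) + 10 = (q² + q²) + 10 = 2*q² + 10 = 10 + 2*q²)
(p(9) + d(7))² = (-5/8 + (10 + 2*7²))² = (-5/8 + (10 + 2*49))² = (-5/8 + (10 + 98))² = (-5/8 + 108)² = (859/8)² = 737881/64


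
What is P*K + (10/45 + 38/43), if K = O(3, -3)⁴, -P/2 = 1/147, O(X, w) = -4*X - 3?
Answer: -13040278/18963 ≈ -687.67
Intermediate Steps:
O(X, w) = -3 - 4*X
P = -2/147 ≈ -0.013605
K = 50625 (K = (-3 - 4*3)⁴ = (-3 - 12)⁴ = (-15)⁴ = 50625)
P*K + (10/45 + 38/43) = -2/147*50625 + (10/45 + 38/43) = -33750/49 + (10*(1/45) + 38*(1/43)) = -33750/49 + (2/9 + 38/43) = -33750/49 + 428/387 = -13040278/18963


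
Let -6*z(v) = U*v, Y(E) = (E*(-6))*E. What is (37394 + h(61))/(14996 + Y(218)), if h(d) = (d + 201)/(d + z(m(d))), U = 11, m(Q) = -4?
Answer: -1916639/13845085 ≈ -0.13843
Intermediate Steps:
Y(E) = -6*E**2 (Y(E) = (-6*E)*E = -6*E**2)
z(v) = -11*v/6
h(d) = (201 + d)/(22/3 + d) (h(d) = (d + 201)/(d - 11/6*(-4)) = (201 + d)/(d + 22/3) = (201 + d)/(22/3 + d))
(37394 + h(61))/(14996 + Y(218)) = (37394 + 3*(201 + 61)/(22 + 3*61))/(14996 - 6*218**2) = (37394 + 3*262/(22 + 183))/(14996 - 6*47524) = (37394 + 3*262/205)/(14996 - 285144) = (37394 + 3*(1/205)*262)/(-270148) = (37394 + 786/205)*(-1/270148) = (7666556/205)*(-1/270148) = -1916639/13845085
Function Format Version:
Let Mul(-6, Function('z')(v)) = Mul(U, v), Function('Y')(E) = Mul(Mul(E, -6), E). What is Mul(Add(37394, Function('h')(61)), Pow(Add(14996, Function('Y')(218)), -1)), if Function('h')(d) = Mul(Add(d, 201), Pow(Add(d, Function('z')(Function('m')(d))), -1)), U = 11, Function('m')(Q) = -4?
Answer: Rational(-1916639, 13845085) ≈ -0.13843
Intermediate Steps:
Function('Y')(E) = Mul(-6, Pow(E, 2)) (Function('Y')(E) = Mul(Mul(-6, E), E) = Mul(-6, Pow(E, 2)))
Function('z')(v) = Mul(Rational(-11, 6), v) (Function('z')(v) = Mul(Rational(-1, 6), Mul(11, v)) = Mul(Rational(-11, 6), v))
Function('h')(d) = Mul(Pow(Add(Rational(22, 3), d), -1), Add(201, d)) (Function('h')(d) = Mul(Add(d, 201), Pow(Add(d, Mul(Rational(-11, 6), -4)), -1)) = Mul(Add(201, d), Pow(Add(d, Rational(22, 3)), -1)) = Mul(Add(201, d), Pow(Add(Rational(22, 3), d), -1)) = Mul(Pow(Add(Rational(22, 3), d), -1), Add(201, d)))
Mul(Add(37394, Function('h')(61)), Pow(Add(14996, Function('Y')(218)), -1)) = Mul(Add(37394, Mul(3, Pow(Add(22, Mul(3, 61)), -1), Add(201, 61))), Pow(Add(14996, Mul(-6, Pow(218, 2))), -1)) = Mul(Add(37394, Mul(3, Pow(Add(22, 183), -1), 262)), Pow(Add(14996, Mul(-6, 47524)), -1)) = Mul(Add(37394, Mul(3, Pow(205, -1), 262)), Pow(Add(14996, -285144), -1)) = Mul(Add(37394, Mul(3, Rational(1, 205), 262)), Pow(-270148, -1)) = Mul(Add(37394, Rational(786, 205)), Rational(-1, 270148)) = Mul(Rational(7666556, 205), Rational(-1, 270148)) = Rational(-1916639, 13845085)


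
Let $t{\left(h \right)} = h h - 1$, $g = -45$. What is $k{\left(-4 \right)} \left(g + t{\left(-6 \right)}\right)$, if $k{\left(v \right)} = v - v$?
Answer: $0$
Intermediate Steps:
$k{\left(v \right)} = 0$
$t{\left(h \right)} = -1 + h^{2}$ ($t{\left(h \right)} = h^{2} - 1 = -1 + h^{2}$)
$k{\left(-4 \right)} \left(g + t{\left(-6 \right)}\right) = 0 \left(-45 - \left(1 - \left(-6\right)^{2}\right)\right) = 0 \left(-45 + \left(-1 + 36\right)\right) = 0 \left(-45 + 35\right) = 0 \left(-10\right) = 0$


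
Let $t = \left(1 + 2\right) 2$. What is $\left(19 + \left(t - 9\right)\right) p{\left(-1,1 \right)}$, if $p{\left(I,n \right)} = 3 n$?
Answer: $48$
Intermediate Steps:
$t = 6$ ($t = 3 \cdot 2 = 6$)
$\left(19 + \left(t - 9\right)\right) p{\left(-1,1 \right)} = \left(19 + \left(6 - 9\right)\right) 3 \cdot 1 = \left(19 + \left(6 - 9\right)\right) 3 = \left(19 - 3\right) 3 = 16 \cdot 3 = 48$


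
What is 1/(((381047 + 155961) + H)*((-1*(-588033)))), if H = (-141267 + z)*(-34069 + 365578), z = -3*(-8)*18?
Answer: -1/27453810096705231 ≈ -3.6425e-17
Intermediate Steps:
z = 432 (z = 24*18 = 432)
H = -46688070015 (H = (-141267 + 432)*(-34069 + 365578) = -140835*331509 = -46688070015)
1/(((381047 + 155961) + H)*((-1*(-588033)))) = 1/(((381047 + 155961) - 46688070015)*((-1*(-588033)))) = 1/((537008 - 46688070015)*588033) = (1/588033)/(-46687533007) = -1/46687533007*1/588033 = -1/27453810096705231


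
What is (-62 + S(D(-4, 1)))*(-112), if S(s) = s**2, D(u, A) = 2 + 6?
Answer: -224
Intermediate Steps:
D(u, A) = 8
(-62 + S(D(-4, 1)))*(-112) = (-62 + 8**2)*(-112) = (-62 + 64)*(-112) = 2*(-112) = -224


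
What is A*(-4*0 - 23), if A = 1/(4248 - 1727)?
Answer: -23/2521 ≈ -0.0091234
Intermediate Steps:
A = 1/2521 ≈ 0.00039667
A*(-4*0 - 23) = (-4*0 - 23)/2521 = (0 - 23)/2521 = (1/2521)*(-23) = -23/2521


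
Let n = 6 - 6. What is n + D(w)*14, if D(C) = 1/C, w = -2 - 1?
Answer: -14/3 ≈ -4.6667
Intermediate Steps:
w = -3
n = 0
n + D(w)*14 = 0 + 14/(-3) = 0 - 1/3*14 = 0 - 14/3 = -14/3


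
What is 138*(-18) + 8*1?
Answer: -2476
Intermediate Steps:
138*(-18) + 8*1 = -2484 + 8 = -2476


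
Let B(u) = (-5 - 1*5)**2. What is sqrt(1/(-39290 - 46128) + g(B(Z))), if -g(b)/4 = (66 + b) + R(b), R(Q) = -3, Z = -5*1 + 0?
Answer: I*sqrt(4757145125466)/85418 ≈ 25.534*I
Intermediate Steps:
Z = -5 (Z = -5 + 0 = -5)
B(u) = 100 (B(u) = (-5 - 5)**2 = (-10)**2 = 100)
g(b) = -252 - 4*b (g(b) = -4*((66 + b) - 3) = -4*(63 + b) = -252 - 4*b)
sqrt(1/(-39290 - 46128) + g(B(Z))) = sqrt(1/(-39290 - 46128) + (-252 - 4*100)) = sqrt(1/(-85418) + (-252 - 400)) = sqrt(-1/85418 - 652) = sqrt(-55692537/85418) = I*sqrt(4757145125466)/85418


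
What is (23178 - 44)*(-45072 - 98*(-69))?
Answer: -886263540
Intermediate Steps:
(23178 - 44)*(-45072 - 98*(-69)) = 23134*(-45072 + 6762) = 23134*(-38310) = -886263540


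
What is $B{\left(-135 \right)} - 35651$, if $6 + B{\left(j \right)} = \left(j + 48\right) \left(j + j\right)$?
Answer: $-12167$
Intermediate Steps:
$B{\left(j \right)} = -6 + 2 j \left(48 + j\right)$ ($B{\left(j \right)} = -6 + \left(j + 48\right) \left(j + j\right) = -6 + \left(48 + j\right) 2 j = -6 + 2 j \left(48 + j\right)$)
$B{\left(-135 \right)} - 35651 = \left(-6 + 2 \left(-135\right)^{2} + 96 \left(-135\right)\right) - 35651 = \left(-6 + 2 \cdot 18225 - 12960\right) - 35651 = \left(-6 + 36450 - 12960\right) - 35651 = 23484 - 35651 = -12167$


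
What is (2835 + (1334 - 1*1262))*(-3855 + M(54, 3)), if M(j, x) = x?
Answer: -11197764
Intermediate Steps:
(2835 + (1334 - 1*1262))*(-3855 + M(54, 3)) = (2835 + (1334 - 1*1262))*(-3855 + 3) = (2835 + (1334 - 1262))*(-3852) = (2835 + 72)*(-3852) = 2907*(-3852) = -11197764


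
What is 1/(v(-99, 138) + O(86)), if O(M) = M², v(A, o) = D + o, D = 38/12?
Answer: 6/45223 ≈ 0.00013268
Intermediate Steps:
D = 19/6 (D = 38*(1/12) = 19/6 ≈ 3.1667)
v(A, o) = 19/6 + o
1/(v(-99, 138) + O(86)) = 1/((19/6 + 138) + 86²) = 1/(847/6 + 7396) = 1/(45223/6) = 6/45223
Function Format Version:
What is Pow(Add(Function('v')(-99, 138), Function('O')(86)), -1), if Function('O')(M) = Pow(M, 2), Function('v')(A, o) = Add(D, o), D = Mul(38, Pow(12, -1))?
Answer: Rational(6, 45223) ≈ 0.00013268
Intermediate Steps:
D = Rational(19, 6) (D = Mul(38, Rational(1, 12)) = Rational(19, 6) ≈ 3.1667)
Function('v')(A, o) = Add(Rational(19, 6), o)
Pow(Add(Function('v')(-99, 138), Function('O')(86)), -1) = Pow(Add(Add(Rational(19, 6), 138), Pow(86, 2)), -1) = Pow(Add(Rational(847, 6), 7396), -1) = Pow(Rational(45223, 6), -1) = Rational(6, 45223)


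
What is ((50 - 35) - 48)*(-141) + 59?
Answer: 4712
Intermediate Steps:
((50 - 35) - 48)*(-141) + 59 = (15 - 48)*(-141) + 59 = -33*(-141) + 59 = 4653 + 59 = 4712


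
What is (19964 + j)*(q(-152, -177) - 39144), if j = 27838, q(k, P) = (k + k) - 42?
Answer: -1887700980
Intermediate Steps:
q(k, P) = -42 + 2*k (q(k, P) = 2*k - 42 = -42 + 2*k)
(19964 + j)*(q(-152, -177) - 39144) = (19964 + 27838)*((-42 + 2*(-152)) - 39144) = 47802*((-42 - 304) - 39144) = 47802*(-346 - 39144) = 47802*(-39490) = -1887700980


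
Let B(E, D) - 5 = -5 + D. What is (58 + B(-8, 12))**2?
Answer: 4900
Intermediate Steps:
B(E, D) = D (B(E, D) = 5 + (-5 + D) = D)
(58 + B(-8, 12))**2 = (58 + 12)**2 = 70**2 = 4900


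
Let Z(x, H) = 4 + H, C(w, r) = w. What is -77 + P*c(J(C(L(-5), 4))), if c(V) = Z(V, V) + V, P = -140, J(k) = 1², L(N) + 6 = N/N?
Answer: -917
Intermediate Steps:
L(N) = -5 (L(N) = -6 + N/N = -6 + 1 = -5)
J(k) = 1
c(V) = 4 + 2*V (c(V) = (4 + V) + V = 4 + 2*V)
-77 + P*c(J(C(L(-5), 4))) = -77 - 140*(4 + 2*1) = -77 - 140*(4 + 2) = -77 - 140*6 = -77 - 840 = -917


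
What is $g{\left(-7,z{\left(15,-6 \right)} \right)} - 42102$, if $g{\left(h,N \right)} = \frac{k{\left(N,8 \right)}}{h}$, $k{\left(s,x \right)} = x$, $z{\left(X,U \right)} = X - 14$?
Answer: $- \frac{294722}{7} \approx -42103.0$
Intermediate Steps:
$z{\left(X,U \right)} = -14 + X$
$g{\left(h,N \right)} = \frac{8}{h}$
$g{\left(-7,z{\left(15,-6 \right)} \right)} - 42102 = \frac{8}{-7} - 42102 = 8 \left(- \frac{1}{7}\right) - 42102 = - \frac{8}{7} - 42102 = - \frac{294722}{7}$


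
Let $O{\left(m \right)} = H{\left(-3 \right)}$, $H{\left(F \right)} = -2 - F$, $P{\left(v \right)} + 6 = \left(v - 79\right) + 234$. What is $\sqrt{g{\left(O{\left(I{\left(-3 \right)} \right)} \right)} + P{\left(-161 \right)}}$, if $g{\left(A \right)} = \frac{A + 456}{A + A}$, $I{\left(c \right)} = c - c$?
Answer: $\frac{\sqrt{866}}{2} \approx 14.714$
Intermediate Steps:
$I{\left(c \right)} = 0$
$P{\left(v \right)} = 149 + v$ ($P{\left(v \right)} = -6 + \left(\left(v - 79\right) + 234\right) = -6 + \left(\left(-79 + v\right) + 234\right) = -6 + \left(155 + v\right) = 149 + v$)
$O{\left(m \right)} = 1$ ($O{\left(m \right)} = -2 - -3 = -2 + 3 = 1$)
$g{\left(A \right)} = \frac{456 + A}{2 A}$
$\sqrt{g{\left(O{\left(I{\left(-3 \right)} \right)} \right)} + P{\left(-161 \right)}} = \sqrt{\frac{456 + 1}{2 \cdot 1} + \left(149 - 161\right)} = \sqrt{\frac{1}{2} \cdot 1 \cdot 457 - 12} = \sqrt{\frac{457}{2} - 12} = \sqrt{\frac{433}{2}} = \frac{\sqrt{866}}{2}$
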